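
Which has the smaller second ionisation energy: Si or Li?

Si

Consider each +1 ion: Si⁺ still has 3 valence electrons; Li⁺ is the bare [He] core.
Pulling an electron out of a noble-gas core costs far more than removing a remaining valence electron, so Li sits at the high end of IE_2.
The numbers (kJ/mol): Si 1577, Li 7298.
Overall IE_2 order: Si < Li.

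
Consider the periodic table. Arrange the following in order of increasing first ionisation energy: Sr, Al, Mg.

Sr < Al < Mg

Across a period the outer electron is held more tightly (higher IE₁); down a group it sits in a higher shell, more shielded, and comes off more easily.
Here both period and group differ, so the two effects have to be weighed against each other.
Al > Sr: both effects reinforce here, so Al is clearly the higher of the two.
Mg > Al: this pair runs against the simple trend — see the exception note.
Note the exception: Mg has a higher first ionization energy than Al, contrary to the simple trend — Al's single 3p electron is easier to remove than one from Mg's filled 3s².
Approximate values (kJ/mol): Mg 738, Al 578, Sr 550.
So from lowest to highest: Sr < Al < Mg.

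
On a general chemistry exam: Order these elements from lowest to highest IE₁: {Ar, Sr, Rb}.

Ar is in period 3, group 18; Rb is in period 5, group 1; Sr is in period 5, group 2.
Removing the outermost electron gets harder across a period and easier down a group.
These span different periods and groups, so the two trends combine.
Sr > Rb: both are in period 5; the period trend gives Sr the larger value.
Ar > Sr: both effects reinforce here, so Ar is clearly the higher of the two.
Tabulated first ionization energy (kJ/mol): Ar 1521, Rb 403, Sr 550.
So from lowest to highest: Rb < Sr < Ar.

Rb < Sr < Ar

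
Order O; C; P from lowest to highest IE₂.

P < C < O

After 1 electron has been removed, what remains? O⁺ still has 5 valence electrons; C⁺ still has 3 valence electrons; P⁺ still has 4 valence electrons.
All are still removing valence electrons, so compare the +1 ions as you would atoms: IE_2 generally rises across a period (higher Z_eff) and falls down a group (larger shell), subject to the usual subshell exceptions.
Valence configurations: O⁺ [He]2s²2p³, C⁺ [He]2s²2p¹, P⁺ [Ne]3s²3p².
The numbers (kJ/mol): O 3388, C 2353, P 1907.
So the second ionization energies run P < C < O.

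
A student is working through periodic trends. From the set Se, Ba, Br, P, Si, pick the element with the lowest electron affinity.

Si is in period 3, group 14; P is in period 3, group 15; Se is in period 4, group 16; Br is in period 4, group 17; Ba is in period 6, group 2.
EA tends to increase across a period and decrease down a group, though the pattern is less regular than for IE or radius.
Neither a single period nor a single group — weigh both effects.
P > Ba: both effects reinforce here, so P is clearly the higher of the two.
Si > P: this pair runs against the simple trend — see the exception note.
Se > Si: the two effects oppose for this pair; the across-period effect wins (195 vs 134 kJ/mol).
Br > Se: both are in period 4; the period trend gives Br the larger value.
Note the exception: Si has a higher electron affinity than P, contrary to the simple trend — adding an electron to P's half-filled 3p³ is unfavourable, so Si (3p²) has the more exothermic EA.
For reference (kJ/mol): Si 134, P 72, Se 195, Br 325, Ba 14.
The lowest electron affinity among these belongs to Ba.

Ba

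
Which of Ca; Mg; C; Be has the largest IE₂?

C

After 1 electron has been removed, what remains? Ca⁺ still has 1 valence electron; Mg⁺ still has 1 valence electron; C⁺ still has 3 valence electrons; Be⁺ still has 1 valence electron.
All are still removing valence electrons, so compare the +1 ions as you would atoms: IE_2 generally rises across a period (higher Z_eff) and falls down a group (larger shell), subject to the usual subshell exceptions.
Valence configurations: Ca⁺ [Ar]4s¹, Mg⁺ [Ne]3s¹, C⁺ [He]2s²2p¹, Be⁺ [He]2s¹.
The numbers (kJ/mol): Ca 1145, Mg 1451, C 2353, Be 1757.
Putting it together, IE_2: Ca < Mg < Be < C.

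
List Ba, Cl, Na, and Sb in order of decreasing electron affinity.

Na is in period 3, group 1; Cl is in period 3, group 17; Sb is in period 5, group 15; Ba is in period 6, group 2.
Atoms with high Z_eff and room in the valence shell (especially the halogens) have the most exothermic electron affinities.
Neither a single period nor a single group — weigh both effects.
Na > Ba: period and group pull opposite ways; the down-group shift dominates (53 vs 14 kJ/mol).
Sb > Na: period and group pull opposite ways; the across-period shift dominates (103 vs 53 kJ/mol).
Cl > Sb: relative to Sb, both the across-period and down-group shifts push Cl's electron affinity up.
Approximate values (kJ/mol): Na 53, Cl 349, Sb 103, Ba 14.
So from highest to lowest: Cl > Sb > Na > Ba.

Cl > Sb > Na > Ba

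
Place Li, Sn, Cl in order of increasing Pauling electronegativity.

Li is in period 2, group 1; Cl is in period 3, group 17; Sn is in period 5, group 14.
Smaller atoms with higher effective nuclear charge are more electronegative.
These span different periods and groups, so the two trends combine.
Sn > Li: the two effects oppose for this pair; the across-period effect wins (1.96 vs 0.98).
Cl > Sn: both effects reinforce here, so Cl is clearly the higher of the two.
For reference (Pauling): Li 0.98, Cl 3.16, Sn 1.96.
So from lowest to highest: Li < Sn < Cl.

Li, Sn, Cl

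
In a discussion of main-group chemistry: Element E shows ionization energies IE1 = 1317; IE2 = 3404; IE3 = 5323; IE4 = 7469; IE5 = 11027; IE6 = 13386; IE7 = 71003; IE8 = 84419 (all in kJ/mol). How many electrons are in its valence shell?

Look for the largest jump between consecutive ionization energies: IE7/IE6 ≈ 5.3, far larger than any earlier ratio.
That jump marks the point where a core electron is being removed. So the atom has 6 valence electrons.

6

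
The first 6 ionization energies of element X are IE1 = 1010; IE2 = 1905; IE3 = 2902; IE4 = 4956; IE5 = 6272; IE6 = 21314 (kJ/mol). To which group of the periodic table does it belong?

Group 15

Look for the largest jump between consecutive ionization energies: IE6/IE5 ≈ 3.4, far larger than any earlier ratio.
That jump marks the point where a core electron is being removed. So the atom has 5 valence electrons.
A main-group element with 5 valence electrons is in group 15.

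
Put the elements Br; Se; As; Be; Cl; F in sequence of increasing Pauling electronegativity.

Be is in period 2, group 2; F is in period 2, group 17; Cl is in period 3, group 17; As is in period 4, group 15; Se is in period 4, group 16; Br is in period 4, group 17.
Electronegativity increases across a period and decreases down a group, tracking effective nuclear charge and atomic size.
These span different periods and groups, so the two trends combine.
As > Be: the two effects oppose for this pair; the across-period effect wins (2.18 vs 1.57).
Se > As: Se lies to the right of As in period 4, so the across-period effect alone puts Se higher.
Br > Se: both are in period 4; the period trend gives Br the larger value.
Cl > Br: Cl sits above Br in group 17, so the down-group effect alone puts Cl higher.
F > Cl: F sits above Cl in group 17, so the down-group effect alone puts F higher.
For reference (Pauling): Be 1.57, F 3.98, Cl 3.16, As 2.18, Se 2.55, Br 2.96.
So from lowest to highest: Be < As < Se < Br < Cl < F.

Be < As < Se < Br < Cl < F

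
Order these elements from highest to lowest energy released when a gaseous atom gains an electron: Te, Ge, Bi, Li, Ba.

Adding an electron releases more energy for atoms nearer the top right (short of the noble gases).
Neither a single period nor a single group — weigh both effects.
Li > Ba: period and group pull opposite ways; the down-group shift dominates (60 vs 14 kJ/mol).
Bi > Li: the two effects oppose for this pair; the across-period effect wins (91 vs 60 kJ/mol).
Ge > Bi: period and group pull opposite ways; the down-group shift dominates (119 vs 91 kJ/mol).
Te > Ge: the two effects oppose for this pair; the across-period effect wins (190 vs 119 kJ/mol).
For reference (kJ/mol): Li 60, Ge 119, Te 190, Ba 14, Bi 91.
So from highest to lowest: Te > Ge > Bi > Li > Ba.

Te > Ge > Bi > Li > Ba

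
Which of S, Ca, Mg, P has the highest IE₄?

Mg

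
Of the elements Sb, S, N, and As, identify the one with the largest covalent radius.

N is in period 2, group 15; S is in period 3, group 16; As is in period 4, group 15; Sb is in period 5, group 15.
Radius decreases left→right (rising Z_eff, same n) and increases top→bottom (higher n).
Neither a single period nor a single group — weigh both effects.
S > N: the two effects oppose for this pair; the down-group effect wins (103 vs 71 pm).
As > S: relative to S, both the across-period and down-group shifts push As's atomic radius up.
Sb > As: Sb sits below As in group 15, so the down-group effect alone puts Sb larger.
Approximate values (pm): N 71, S 103, As 121, Sb 140.
The largest covalent radius among these belongs to Sb.

Sb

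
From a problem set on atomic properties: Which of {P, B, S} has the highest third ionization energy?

B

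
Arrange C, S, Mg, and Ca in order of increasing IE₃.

S, C, Ca, Mg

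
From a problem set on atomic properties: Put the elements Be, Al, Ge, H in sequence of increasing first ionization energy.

H is in period 1, group 1; Be is in period 2, group 2; Al is in period 3, group 13; Ge is in period 4, group 14.
First ionization energy rises across a period (greater Z_eff holds electrons more tightly) and falls down a group (valence electrons are farther from the nucleus).
A diagonal step moves right (one effect) and down (the opposite effect) at once.
Ge > Al: the two effects oppose for this pair; the across-period effect wins (762 vs 578 kJ/mol).
Be > Ge: period and group pull opposite ways; the down-group shift dominates (900 vs 762 kJ/mol).
H > Be: the two effects oppose for this pair; the down-group effect wins (1312 vs 900 kJ/mol).
Approximate values (kJ/mol): H 1312, Be 900, Al 578, Ge 762.
So from lowest to highest: Al < Ge < Be < H.

Al < Ge < Be < H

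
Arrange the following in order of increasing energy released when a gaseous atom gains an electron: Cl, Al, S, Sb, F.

Al < Sb < S < F < Cl

Electron affinity generally becomes more exothermic across a period toward the halogens and less exothermic down a group.
Here both period and group differ, so the two effects have to be weighed against each other.
Sb > Al: the two effects oppose for this pair; the across-period effect wins (103 vs 42 kJ/mol).
S > Sb: both effects reinforce here, so S is clearly the higher of the two.
F > S: both effects reinforce here, so F is clearly the higher of the two.
Cl > F: this pair runs against the simple trend — see the exception note.
Note the exception: Cl has a higher electron affinity than F, contrary to the simple trend — F's small 2p subshell makes the incoming electron feel strong e⁻–e⁻ repulsion, so Cl actually releases more energy on gaining an electron.
Tabulated electron affinity (kJ/mol): F 328, Al 42, S 200, Cl 349, Sb 103.
So from lowest to highest: Al < Sb < S < F < Cl.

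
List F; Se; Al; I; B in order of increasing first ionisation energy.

Across a period the outer electron is held more tightly (higher IE₁); down a group it sits in a higher shell, more shielded, and comes off more easily.
Here both period and group differ, so the two effects have to be weighed against each other.
B > Al: B sits above Al in group 13, so the down-group effect alone puts B higher.
Se > B: period and group pull opposite ways; the across-period shift dominates (941 vs 801 kJ/mol).
I > Se: the two effects oppose for this pair; the across-period effect wins (1008 vs 941 kJ/mol).
F > I: F sits above I in group 17, so the down-group effect alone puts F higher.
Approximate values (kJ/mol): B 801, F 1681, Al 578, Se 941, I 1008.
So from lowest to highest: Al < B < Se < I < F.

Al < B < Se < I < F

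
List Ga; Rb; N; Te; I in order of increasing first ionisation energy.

Rb < Ga < Te < I < N

Across a period the outer electron is held more tightly (higher IE₁); down a group it sits in a higher shell, more shielded, and comes off more easily.
Neither a single period nor a single group — weigh both effects.
Ga > Rb: relative to Rb, both the across-period and down-group shifts push Ga's first ionization energy up.
Te > Ga: period and group pull opposite ways; the across-period shift dominates (869 vs 579 kJ/mol).
I > Te: both are in period 5; the period trend gives I the larger value.
N > I: the two effects oppose for this pair; the down-group effect wins (1402 vs 1008 kJ/mol).
Approximate values (kJ/mol): N 1402, Ga 579, Rb 403, Te 869, I 1008.
So from lowest to highest: Rb < Ga < Te < I < N.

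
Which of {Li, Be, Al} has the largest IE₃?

IE_3 is the cost of taking one more electron from the +2 cation: Li²⁺ is already 1 electron into the core; Be²⁺ is the bare [He] core; Al²⁺ still has 1 valence electron.
Core electrons are held far more tightly than valence electrons, so Li and Be top the IE_3 order.
The numbers (kJ/mol): Li 11815, Be 14849, Al 2745.
So the third ionization energies run Al < Li < Be.

Be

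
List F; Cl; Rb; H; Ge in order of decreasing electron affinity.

Cl > F > Ge > H > Rb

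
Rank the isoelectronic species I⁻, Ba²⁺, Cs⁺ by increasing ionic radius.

Ba²⁺ < Cs⁺ < I⁻

All of these have 54 electrons, so size is governed by nuclear charge alone: the more protons, the stronger the pull on the same electron cloud, and the smaller the ion.
Nuclear charges: Ba²⁺ (Z=56), Cs⁺ (Z=55), I⁻ (Z=53).
Smallest to largest: Ba²⁺ < Cs⁺ < I⁻.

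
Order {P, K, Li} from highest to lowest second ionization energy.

Li > K > P

IE_2 is the cost of taking one more electron from the +1 cation: P⁺ still has 4 valence electrons; K⁺ is the bare [Ar] core; Li⁺ is the bare [He] core.
Breaking into a closed-shell core is much more expensive than removing a leftover valence electron — K and Li have the largest IE_2 here.
The numbers (kJ/mol): P 1907, K 3052, Li 7298.
Hence IE_2: P < K < Li.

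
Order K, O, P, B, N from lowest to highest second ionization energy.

P, B, N, K, O

IE_2 is the cost of taking one more electron from the +1 cation: K⁺ is the bare [Ar] core; O⁺ still has 5 valence electrons; P⁺ still has 4 valence electrons; B⁺ still has 2 valence electrons; N⁺ still has 4 valence electrons.
Usually core removal costs more than valence removal, but here the competition is close: a tightly held n=2 valence electron can cost more to remove than an n=3 core electron, so the actual values have to decide it.
Valence configurations: O⁺ [He]2s²2p³, P⁺ [Ne]3s²3p², B⁺ [He]2s², N⁺ [He]2s²2p².
The numbers (kJ/mol): K 3052, O 3388, P 1907, B 2427, N 2856.
Hence IE_2: P < B < N < K < O.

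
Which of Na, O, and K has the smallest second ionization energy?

K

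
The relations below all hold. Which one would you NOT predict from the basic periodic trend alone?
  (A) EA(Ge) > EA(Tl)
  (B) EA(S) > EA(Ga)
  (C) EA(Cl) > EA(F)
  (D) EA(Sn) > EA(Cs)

(C)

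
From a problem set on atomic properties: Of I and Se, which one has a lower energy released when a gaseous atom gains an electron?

Se

Se is in period 4, group 16; I is in period 5, group 17.
Atoms with high Z_eff and room in the valence shell (especially the halogens) have the most exothermic electron affinities.
These sit on a diagonal, where the across-period and down-group effects partly cancel.
I > Se: period and group pull opposite ways; the across-period shift dominates (295 vs 195 kJ/mol).
Tabulated electron affinity (kJ/mol): Se 195, I 295.
So Se has the lower energy released when a gaseous atom gains an electron (Se < I).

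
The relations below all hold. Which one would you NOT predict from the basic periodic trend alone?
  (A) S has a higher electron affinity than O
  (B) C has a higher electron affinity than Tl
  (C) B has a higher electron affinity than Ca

The general trend: electron affinity increases across a period and decreases down a group.
(A) S (period 3, group 16) vs O (period 2, group 16): the stated order contradicts the simple trend.
(B) C (period 2, group 14) vs Tl (period 6, group 13): the stated order agrees with the simple trend.
(C) B (period 2, group 13) vs Ca (period 4, group 2): the stated order agrees with the simple trend.
The exception is (A): the compact 2p subshell of O repels the added electron more than S's larger 3p does.

(A)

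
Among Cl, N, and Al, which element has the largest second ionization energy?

N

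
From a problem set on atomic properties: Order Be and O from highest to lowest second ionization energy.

Consider each +1 ion: Be⁺ still has 1 valence electron; O⁺ still has 5 valence electrons.
All are still removing valence electrons, so compare the +1 ions as you would atoms: IE_2 generally rises across a period (higher Z_eff) and falls down a group (larger shell), subject to the usual subshell exceptions.
Valence configurations: Be⁺ [He]2s¹, O⁺ [He]2s²2p³.
The numbers (kJ/mol): Be 1757, O 3388.
Hence IE_2: Be < O.

O > Be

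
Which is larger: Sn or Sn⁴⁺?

Sn

Forming Sn⁴⁺ removes 4 electrons from Sn. Fewer electrons for the same nuclear charge means less shielding and a higher Z_eff on the remaining electrons.
A cation is smaller than its parent atom: Sn⁴⁺ < Sn.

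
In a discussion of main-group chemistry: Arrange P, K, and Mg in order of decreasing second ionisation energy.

K > P > Mg

The second ionization energy removes an electron from the +1 ion. For each element: P⁺ still has 4 valence electrons; K⁺ is the bare [Ar] core; Mg⁺ still has 1 valence electron.
Pulling an electron out of a noble-gas core costs far more than removing a remaining valence electron, so K sits at the high end of IE_2.
Valence configurations: P⁺ [Ne]3s²3p², Mg⁺ [Ne]3s¹.
The numbers (kJ/mol): P 1907, K 3052, Mg 1451.
So the second ionization energies run Mg < P < K.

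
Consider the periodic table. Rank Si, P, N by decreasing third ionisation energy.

N, Si, P

After 2 electrons have been removed, what remains? Si²⁺ still has 2 valence electrons; P²⁺ still has 3 valence electrons; N²⁺ still has 3 valence electrons.
All are still removing valence electrons, so compare the +2 ions as you would atoms: IE_3 generally rises across a period (higher Z_eff) and falls down a group (larger shell), subject to the usual subshell exceptions.
Valence configurations: Si²⁺ [Ne]3s², P²⁺ [Ne]3s²3p¹, N²⁺ [He]2s²2p¹.
P²⁺ loses a lone 3p electron whereas Si²⁺ must break into a filled 3s² pair, so IE_3(Si) > IE_3(P) even though P has the higher nuclear charge.
Approximate IE_3 values (kJ/mol): Si 3232, P 2914, N 4578.
So the third ionization energies run P < Si < N.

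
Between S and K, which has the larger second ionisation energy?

K

IE_2 is the cost of taking one more electron from the +1 cation: S⁺ still has 5 valence electrons; K⁺ is the bare [Ar] core.
Core electrons are held far more tightly than valence electrons, so K tops the IE_2 order.
The numbers (kJ/mol): S 2252, K 3052.
Overall IE_2 order: S < K.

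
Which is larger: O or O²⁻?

O²⁻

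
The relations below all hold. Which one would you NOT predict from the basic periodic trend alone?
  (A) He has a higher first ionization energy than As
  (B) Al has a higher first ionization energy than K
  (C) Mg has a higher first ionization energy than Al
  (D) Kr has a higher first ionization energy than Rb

(C)

The general trend: first ionization energy increases across a period and decreases down a group.
(A) He (period 1, group 18) vs As (period 4, group 15): the stated order agrees with the simple trend.
(B) Al (period 3, group 13) vs K (period 4, group 1): the stated order agrees with the simple trend.
(C) Mg (period 3, group 2) vs Al (period 3, group 13): the stated order contradicts the simple trend.
(D) Kr (period 4, group 18) vs Rb (period 5, group 1): the stated order agrees with the simple trend.
The exception is (C): Al's single 3p electron is easier to remove than one from Mg's filled 3s².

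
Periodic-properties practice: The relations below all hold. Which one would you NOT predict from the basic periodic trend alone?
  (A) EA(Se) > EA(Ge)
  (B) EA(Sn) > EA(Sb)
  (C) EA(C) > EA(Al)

(B)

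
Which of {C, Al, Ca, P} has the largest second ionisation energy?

After 1 electron has been removed, what remains? C⁺ still has 3 valence electrons; Al⁺ still has 2 valence electrons; Ca⁺ still has 1 valence electron; P⁺ still has 4 valence electrons.
All are still removing valence electrons, so compare the +1 ions as you would atoms: IE_2 generally rises across a period (higher Z_eff) and falls down a group (larger shell), subject to the usual subshell exceptions.
Valence configurations: C⁺ [He]2s²2p¹, Al⁺ [Ne]3s², Ca⁺ [Ar]4s¹, P⁺ [Ne]3s²3p².
Tabulated IE_2 (kJ/mol): C 2353, Al 1817, Ca 1145, P 1907.
Putting it together, IE_2: Ca < Al < P < C.

C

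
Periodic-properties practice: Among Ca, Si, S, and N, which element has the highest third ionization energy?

IE_3 is the cost of taking one more electron from the +2 cation: Ca²⁺ is the bare [Ar] core; Si²⁺ still has 2 valence electrons; S²⁺ still has 4 valence electrons; N²⁺ still has 3 valence electrons.
Pulling an electron out of a noble-gas core costs far more than removing a remaining valence electron, so Ca sits at the high end of IE_3.
Valence configurations: Si²⁺ [Ne]3s², S²⁺ [Ne]3s²3p², N²⁺ [He]2s²2p¹.
The numbers (kJ/mol): Ca 4912, Si 3232, S 3357, N 4578.
Hence IE_3: Si < S < N < Ca.

Ca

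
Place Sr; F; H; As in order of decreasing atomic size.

Sr > As > F > H

H is in period 1, group 1; F is in period 2, group 17; As is in period 4, group 15; Sr is in period 5, group 2.
Atomic radius shrinks across a period as nuclear charge pulls the same shell inward, and grows down a group as new shells are added.
Here both period and group differ, so the two effects have to be weighed against each other.
F > H: period and group pull opposite ways; the down-group shift dominates (64 vs 32 pm).
As > F: both effects reinforce here, so As is clearly the larger of the two.
Sr > As: relative to As, both the across-period and down-group shifts push Sr's atomic radius up.
For reference (pm): H 32, F 64, As 121, Sr 185.
So from largest to smallest: Sr > As > F > H.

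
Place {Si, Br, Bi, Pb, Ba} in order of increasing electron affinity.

Ba < Pb < Bi < Si < Br

Si is in period 3, group 14; Br is in period 4, group 17; Ba is in period 6, group 2; Pb is in period 6, group 14; Bi is in period 6, group 15.
Adding an electron releases more energy for atoms nearer the top right (short of the noble gases).
Neither a single period nor a single group — weigh both effects.
Pb > Ba: both are in period 6; the period trend gives Pb the larger value.
Bi > Pb: Bi lies to the right of Pb in period 6, so the across-period effect alone puts Bi higher.
Si > Bi: the two effects oppose for this pair; the down-group effect wins (134 vs 91 kJ/mol).
Br > Si: the two effects oppose for this pair; the across-period effect wins (325 vs 134 kJ/mol).
For reference (kJ/mol): Si 134, Br 325, Ba 14, Pb 35, Bi 91.
So from lowest to highest: Ba < Pb < Bi < Si < Br.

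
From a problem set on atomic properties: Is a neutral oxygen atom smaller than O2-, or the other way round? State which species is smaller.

O

Forming O2- adds 2 electrons to O. More electron–electron repulsion in the same shell, with unchanged nuclear charge, lets the cloud expand.
An anion is larger than its parent atom: O2- > O.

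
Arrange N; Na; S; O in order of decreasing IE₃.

Na > O > N > S

After 2 electrons have been removed, what remains? N²⁺ still has 3 valence electrons; Na²⁺ is already 1 electron into the core; S²⁺ still has 4 valence electrons; O²⁺ still has 4 valence electrons.
Core electrons are held far more tightly than valence electrons, so Na tops the IE_3 order.
Valence configurations: N²⁺ [He]2s²2p¹, S²⁺ [Ne]3s²3p², O²⁺ [He]2s²2p².
The numbers (kJ/mol): N 4578, Na 6910, S 3357, O 5300.
Overall IE_3 order: S < N < O < Na.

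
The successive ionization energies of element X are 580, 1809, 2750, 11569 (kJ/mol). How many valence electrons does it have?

3

Look for the largest jump between consecutive ionization energies: IE4/IE3 ≈ 4.2, far larger than any earlier ratio.
That jump marks the point where a core electron is being removed. So the atom has 3 valence electrons.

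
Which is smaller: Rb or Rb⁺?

Forming Rb⁺ removes 1 electron from Rb. Fewer electrons for the same nuclear charge means less shielding and a higher Z_eff on the remaining electrons, and for main-group metals the entire outer shell is lost.
A cation is smaller than its parent atom: Rb⁺ < Rb.

Rb⁺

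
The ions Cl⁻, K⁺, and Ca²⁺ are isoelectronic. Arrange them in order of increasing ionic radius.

Ca²⁺ < K⁺ < Cl⁻

All of these have 18 electrons, so size is governed by nuclear charge alone: the more protons, the stronger the pull on the same electron cloud, and the smaller the ion.
Nuclear charges: Ca²⁺ (Z=20), K⁺ (Z=19), Cl⁻ (Z=17).
Smallest to largest: Ca²⁺ < K⁺ < Cl⁻.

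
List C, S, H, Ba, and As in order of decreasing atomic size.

Ba, As, S, C, H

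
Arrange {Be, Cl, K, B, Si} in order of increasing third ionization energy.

Si < B < Cl < K < Be

After 2 electrons have been removed, what remains? Be²⁺ is the bare [He] core; Cl²⁺ still has 5 valence electrons; K²⁺ is already 1 electron into the core; B²⁺ still has 1 valence electron; Si²⁺ still has 2 valence electrons.
Breaking into a closed-shell core is much more expensive than removing a leftover valence electron — K and Be have the largest IE_3 here.
Valence configurations: Cl²⁺ [Ne]3s²3p³, B²⁺ [He]2s¹, Si²⁺ [Ne]3s².
The numbers (kJ/mol): Be 14849, Cl 3822, K 4420, B 3660, Si 3232.
Putting it together, IE_3: Si < B < Cl < K < Be.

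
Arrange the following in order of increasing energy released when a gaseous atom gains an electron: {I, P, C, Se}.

P < C < Se < I

EA tends to increase across a period and decrease down a group, though the pattern is less regular than for IE or radius.
These sit on a diagonal, where the across-period and down-group effects partly cancel.
C > P: the two effects oppose for this pair; the down-group effect wins (122 vs 72 kJ/mol).
Se > C: the two effects oppose for this pair; the across-period effect wins (195 vs 122 kJ/mol).
I > Se: period and group pull opposite ways; the across-period shift dominates (295 vs 195 kJ/mol).
Approximate values (kJ/mol): C 122, P 72, Se 195, I 295.
So from lowest to highest: P < C < Se < I.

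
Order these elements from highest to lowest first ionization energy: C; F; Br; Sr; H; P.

F, H, Br, C, P, Sr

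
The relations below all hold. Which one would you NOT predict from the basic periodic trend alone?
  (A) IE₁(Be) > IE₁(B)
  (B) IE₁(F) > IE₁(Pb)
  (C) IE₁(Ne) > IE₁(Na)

(A)

The general trend: first ionisation energy increases across a period and decreases down a group.
(A) Be (period 2, group 2) vs B (period 2, group 13): the stated order contradicts the simple trend.
(B) F (period 2, group 17) vs Pb (period 6, group 14): the stated order agrees with the simple trend.
(C) Ne (period 2, group 18) vs Na (period 3, group 1): the stated order agrees with the simple trend.
The exception is (A): removing B's lone 2p electron is easier than breaking Be's filled 2s².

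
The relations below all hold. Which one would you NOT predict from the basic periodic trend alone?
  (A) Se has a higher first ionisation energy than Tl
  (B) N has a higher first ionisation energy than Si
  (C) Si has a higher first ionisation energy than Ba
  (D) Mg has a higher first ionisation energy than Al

(D)

The general trend: first ionisation energy increases across a period and decreases down a group.
(A) Se (period 4, group 16) vs Tl (period 6, group 13): the stated order agrees with the simple trend.
(B) N (period 2, group 15) vs Si (period 3, group 14): the stated order agrees with the simple trend.
(C) Si (period 3, group 14) vs Ba (period 6, group 2): the stated order agrees with the simple trend.
(D) Mg (period 3, group 2) vs Al (period 3, group 13): the stated order contradicts the simple trend.
The exception is (D): Al's single 3p electron is easier to remove than one from Mg's filled 3s².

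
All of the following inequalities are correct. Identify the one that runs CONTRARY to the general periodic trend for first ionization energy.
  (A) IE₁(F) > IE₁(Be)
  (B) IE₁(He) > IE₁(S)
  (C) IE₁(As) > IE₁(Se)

The general trend: first ionization energy increases across a period and decreases down a group.
(A) F (period 2, group 17) vs Be (period 2, group 2): the stated order agrees with the simple trend.
(B) He (period 1, group 18) vs S (period 3, group 16): the stated order agrees with the simple trend.
(C) As (period 4, group 15) vs Se (period 4, group 16): the stated order contradicts the simple trend.
The exception is (C): Se (4p⁴) ionizes more easily than half-filled As (4p³).

(C)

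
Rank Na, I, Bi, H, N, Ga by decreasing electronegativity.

N > I > H > Bi > Ga > Na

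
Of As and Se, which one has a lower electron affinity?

As is in period 4, group 15; Se is in period 4, group 16.
Adding an electron releases more energy for atoms nearer the top right (short of the noble gases).
All lie in period 4, so electron affinity increases left to right.
So As has the lower electron affinity (As < Se).

As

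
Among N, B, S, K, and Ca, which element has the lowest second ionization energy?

The second ionization energy removes an electron from the +1 ion. For each element: N⁺ still has 4 valence electrons; B⁺ still has 2 valence electrons; S⁺ still has 5 valence electrons; K⁺ is the bare [Ar] core; Ca⁺ still has 1 valence electron.
Pulling an electron out of a noble-gas core costs far more than removing a remaining valence electron, so K sits at the high end of IE_2.
Valence configurations: N⁺ [He]2s²2p², B⁺ [He]2s², S⁺ [Ne]3s²3p³, Ca⁺ [Ar]4s¹.
The numbers (kJ/mol): N 2856, B 2427, S 2252, K 3052, Ca 1145.
Overall IE_2 order: Ca < S < B < N < K.

Ca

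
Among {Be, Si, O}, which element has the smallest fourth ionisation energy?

IE_4 is the cost of taking one more electron from the +3 cation: Be³⁺ is already 1 electron into the core; Si³⁺ still has 1 valence electron; O³⁺ still has 3 valence electrons.
Core electrons are held far more tightly than valence electrons, so Be tops the IE_4 order.
Valence configurations: Si³⁺ [Ne]3s¹, O³⁺ [He]2s²2p¹.
The numbers (kJ/mol): Be 21007, Si 4356, O 7469.
So the fourth ionization energies run Si < O < Be.

Si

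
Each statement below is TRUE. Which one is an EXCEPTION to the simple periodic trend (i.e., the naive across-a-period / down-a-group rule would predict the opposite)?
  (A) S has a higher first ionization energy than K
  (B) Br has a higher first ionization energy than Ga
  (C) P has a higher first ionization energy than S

(C)

The general trend: first ionization energy increases across a period and decreases down a group.
(A) S (period 3, group 16) vs K (period 4, group 1): the stated order agrees with the simple trend.
(B) Br (period 4, group 17) vs Ga (period 4, group 13): the stated order agrees with the simple trend.
(C) P (period 3, group 15) vs S (period 3, group 16): the stated order contradicts the simple trend.
The exception is (C): S (3p⁴) ionizes more easily than half-filled P (3p³) because the paired 3p electron in S is pushed out by e⁻–e⁻ repulsion.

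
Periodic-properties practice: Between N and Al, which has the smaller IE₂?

After 1 electron has been removed, what remains? N⁺ still has 4 valence electrons; Al⁺ still has 2 valence electrons.
All are still removing valence electrons, so compare the +1 ions as you would atoms: IE_2 generally rises across a period (higher Z_eff) and falls down a group (larger shell), subject to the usual subshell exceptions.
Valence configurations: N⁺ [He]2s²2p², Al⁺ [Ne]3s².
The numbers (kJ/mol): N 2856, Al 1817.
Hence IE_2: Al < N.

Al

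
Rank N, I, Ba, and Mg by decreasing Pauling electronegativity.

N > I > Mg > Ba

Smaller atoms with higher effective nuclear charge are more electronegative.
Neither a single period nor a single group — weigh both effects.
Mg > Ba: they share group 2; the group trend gives Mg the larger value.
I > Mg: the two effects oppose for this pair; the across-period effect wins (2.66 vs 1.31).
N > I: the two effects oppose for this pair; the down-group effect wins (3.04 vs 2.66).
For reference (Pauling): N 3.04, Mg 1.31, I 2.66, Ba 0.89.
So from highest to lowest: N > I > Mg > Ba.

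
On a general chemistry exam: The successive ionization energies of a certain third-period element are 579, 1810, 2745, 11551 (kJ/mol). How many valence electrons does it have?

Look for the largest jump between consecutive ionization energies: IE4/IE3 ≈ 4.2, far larger than any earlier ratio.
That jump marks the point where a core electron is being removed. So the atom has 3 valence electrons.

3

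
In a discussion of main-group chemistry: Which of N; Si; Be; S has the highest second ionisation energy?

N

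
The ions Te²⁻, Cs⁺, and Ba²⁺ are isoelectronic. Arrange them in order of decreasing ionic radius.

All of these have 54 electrons, so size is governed by nuclear charge alone: the more protons, the stronger the pull on the same electron cloud, and the smaller the ion.
Nuclear charges: Ba²⁺ (Z=56), Cs⁺ (Z=55), Te²⁻ (Z=52).
Largest to smallest: Te²⁻ > Cs⁺ > Ba²⁺.

Te²⁻, Cs⁺, Ba²⁺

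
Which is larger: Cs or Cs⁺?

Forming Cs⁺ removes 1 electron from Cs. Fewer electrons for the same nuclear charge means less shielding and a higher Z_eff on the remaining electrons, and for main-group metals the entire outer shell is lost.
A cation is smaller than its parent atom: Cs⁺ < Cs.

Cs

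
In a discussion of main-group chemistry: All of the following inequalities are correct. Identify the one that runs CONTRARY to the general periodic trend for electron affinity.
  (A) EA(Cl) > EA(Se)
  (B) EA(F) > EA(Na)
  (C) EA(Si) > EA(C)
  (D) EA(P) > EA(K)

(C)

The general trend: electron affinity increases across a period and decreases down a group.
(A) Cl (period 3, group 17) vs Se (period 4, group 16): the stated order agrees with the simple trend.
(B) F (period 2, group 17) vs Na (period 3, group 1): the stated order agrees with the simple trend.
(C) Si (period 3, group 14) vs C (period 2, group 14): the stated order contradicts the simple trend.
(D) P (period 3, group 15) vs K (period 4, group 1): the stated order agrees with the simple trend.
The exception is (C): Si's larger, more diffuse 3p orbitals accept an added electron slightly more readily than C's compact 2p.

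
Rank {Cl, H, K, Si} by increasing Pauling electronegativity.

H is in period 1, group 1; Si is in period 3, group 14; Cl is in period 3, group 17; K is in period 4, group 1.
EN rises left→right (higher Z_eff, smaller atoms) and falls top→bottom (larger, more shielded atoms).
Neither a single period nor a single group — weigh both effects.
Si > K: both effects reinforce here, so Si is clearly the higher of the two.
H > Si: period and group pull opposite ways; the down-group shift dominates (2.20 vs 1.90).
Cl > H: period and group pull opposite ways; the across-period shift dominates (3.16 vs 2.20).
For reference (Pauling): H 2.20, Si 1.90, Cl 3.16, K 0.82.
So from lowest to highest: K < Si < H < Cl.

K < Si < H < Cl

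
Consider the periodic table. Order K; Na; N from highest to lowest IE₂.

The second ionization energy removes an electron from the +1 ion. For each element: K⁺ is the bare [Ar] core; Na⁺ is the bare [Ne] core; N⁺ still has 4 valence electrons.
Breaking into a closed-shell core is much more expensive than removing a leftover valence electron — K and Na have the largest IE_2 here.
Approximate IE_2 values (kJ/mol): K 3052, Na 4562, N 2856.
So the second ionization energies run N < K < Na.

Na > K > N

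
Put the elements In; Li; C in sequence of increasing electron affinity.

In < Li < C

Electron affinity generally becomes more exothermic across a period toward the halogens and less exothermic down a group.
Neither a single period nor a single group — weigh both effects.
Li > In: the two effects oppose for this pair; the down-group effect wins (60 vs 29 kJ/mol).
C > Li: both are in period 2; the period trend gives C the larger value.
For reference (kJ/mol): Li 60, C 122, In 29.
So from lowest to highest: In < Li < C.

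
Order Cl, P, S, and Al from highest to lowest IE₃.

Cl > S > P > Al

Consider each +2 ion: Cl²⁺ still has 5 valence electrons; P²⁺ still has 3 valence electrons; S²⁺ still has 4 valence electrons; Al²⁺ still has 1 valence electron.
All are still removing valence electrons, so compare the +2 ions as you would atoms: IE_3 generally rises across a period (higher Z_eff) and falls down a group (larger shell), subject to the usual subshell exceptions.
Valence configurations: Cl²⁺ [Ne]3s²3p³, P²⁺ [Ne]3s²3p¹, S²⁺ [Ne]3s²3p², Al²⁺ [Ne]3s¹.
The numbers (kJ/mol): Cl 3822, P 2914, S 3357, Al 2745.
So the third ionization energies run Al < P < S < Cl.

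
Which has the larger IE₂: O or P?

After 1 electron has been removed, what remains? O⁺ still has 5 valence electrons; P⁺ still has 4 valence electrons.
All are still removing valence electrons, so compare the +1 ions as you would atoms: IE_2 generally rises across a period (higher Z_eff) and falls down a group (larger shell), subject to the usual subshell exceptions.
Valence configurations: O⁺ [He]2s²2p³, P⁺ [Ne]3s²3p².
Approximate IE_2 values (kJ/mol): O 3388, P 1907.
Putting it together, IE_2: P < O.

O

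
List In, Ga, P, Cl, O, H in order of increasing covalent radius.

H is in period 1, group 1; O is in period 2, group 16; P is in period 3, group 15; Cl is in period 3, group 17; Ga is in period 4, group 13; In is in period 5, group 13.
Atomic radius shrinks across a period as nuclear charge pulls the same shell inward, and grows down a group as new shells are added.
Neither a single period nor a single group — weigh both effects.
O > H: the two effects oppose for this pair; the down-group effect wins (63 vs 32 pm).
Cl > O: period and group pull opposite ways; the down-group shift dominates (99 vs 63 pm).
P > Cl: P lies to the left of Cl in period 3, so the across-period effect alone puts P larger.
Ga > P: relative to P, both the across-period and down-group shifts push Ga's atomic radius up.
In > Ga: they share group 13; the group trend gives In the larger value.
For reference (pm): H 32, O 63, P 111, Cl 99, Ga 124, In 142.
So from smallest to largest: H < O < Cl < P < Ga < In.

H < O < Cl < P < Ga < In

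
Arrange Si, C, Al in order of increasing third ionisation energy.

IE_3 is the cost of taking one more electron from the +2 cation: Si²⁺ still has 2 valence electrons; C²⁺ still has 2 valence electrons; Al²⁺ still has 1 valence electron.
All are still removing valence electrons, so compare the +2 ions as you would atoms: IE_3 generally rises across a period (higher Z_eff) and falls down a group (larger shell), subject to the usual subshell exceptions.
Valence configurations: Si²⁺ [Ne]3s², C²⁺ [He]2s², Al²⁺ [Ne]3s¹.
Tabulated IE_3 (kJ/mol): Si 3232, C 4620, Al 2745.
Overall IE_3 order: Al < Si < C.

Al < Si < C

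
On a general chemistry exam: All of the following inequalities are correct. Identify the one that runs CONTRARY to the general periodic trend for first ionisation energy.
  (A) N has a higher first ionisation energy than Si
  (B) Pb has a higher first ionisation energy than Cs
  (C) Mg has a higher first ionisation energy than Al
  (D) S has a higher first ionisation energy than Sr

(C)

The general trend: first ionisation energy increases across a period and decreases down a group.
(A) N (period 2, group 15) vs Si (period 3, group 14): the stated order agrees with the simple trend.
(B) Pb (period 6, group 14) vs Cs (period 6, group 1): the stated order agrees with the simple trend.
(C) Mg (period 3, group 2) vs Al (period 3, group 13): the stated order contradicts the simple trend.
(D) S (period 3, group 16) vs Sr (period 5, group 2): the stated order agrees with the simple trend.
The exception is (C): Al's single 3p electron is easier to remove than one from Mg's filled 3s².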